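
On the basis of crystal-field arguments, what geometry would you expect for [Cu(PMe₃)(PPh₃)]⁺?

linear

Summing ligand charges against the +1 overall charge gives an oxidation state of +1 for copper.
Group 11 minus oxidation state 1 gives a d¹⁰ configuration.
Coordination number: 2.
A d¹⁰ ion with only two ligands adopts a linear arrangement (sp hybridisation; no CFSE preference).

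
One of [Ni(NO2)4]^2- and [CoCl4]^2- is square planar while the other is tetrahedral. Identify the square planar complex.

For [Ni(NO2)4]^2-: Summing ligand charges against the −2 overall charge gives an oxidation state of +2 for nickel. Ni sits in group 10, so the d-electron count is 10 − 2 = 8. Nitro (N-bound nitrite) is a strong-field ligand (high in the spectrochemical series). A 3d d⁸ ion with strong-field ligands gains enough CFSE to favour square planar over tetrahedral. → square planar.
For [CoCl4]^2-: Each chloride is −1; balancing the −2 overall charge requires Co(II). Co sits in group 9, so the d-electron count is 9 − 2 = 7. For a high-spin 3d d⁷ ion with weak-field ligands the small Δₜ gives little square-planar CFSE advantage, so four ligands adopt the sterically favoured tetrahedral geometry. → tetrahedral.

[Ni(NO2)4]^2-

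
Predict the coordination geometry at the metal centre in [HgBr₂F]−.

trigonal planar

Summing ligand charges against the −1 overall charge gives an oxidation state of +2 for mercury.
Hg sits in group 12, so the d-electron count is 12 − 2 = 10.
With 3 monodentate ligands the coordination number is 3.
Three ligands around a d¹⁰ centre minimise repulsion in a trigonal-planar arrangement.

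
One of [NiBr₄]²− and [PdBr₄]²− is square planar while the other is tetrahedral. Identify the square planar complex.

[PdBr₄]²−

For [NiBr₄]²−: Summing ligand charges against the −2 overall charge gives an oxidation state of +2 for nickel. Ni sits in group 10, so the d-electron count is 10 − 2 = 8. Bromide is a weak-field ligand. With weak-field ligands the CFSE gain from square planar is small, so a 3d d⁸ ion takes the sterically preferred tetrahedral geometry. → tetrahedral.
For [PdBr₄]²−: Each bromide is −1; balancing the −2 overall charge requires Pd(II). Pd sits in group 10, so the d-electron count is 10 − 2 = 8. A 4d d⁸ ion has a large crystal-field splitting; square planar leaves the high-energy d_{x²−y²} orbital empty and maximises CFSE. → square planar.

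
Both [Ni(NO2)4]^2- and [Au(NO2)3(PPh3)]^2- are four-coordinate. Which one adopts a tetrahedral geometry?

[Au(NO2)3(PPh3)]^2-

For [Ni(NO2)4]^2-: Summing ligand charges against the −2 overall charge gives an oxidation state of +2 for nickel. Group 10 minus oxidation state 2 gives a d⁸ configuration. Nitro (N-bound nitrite) is a strong-field ligand (high in the spectrochemical series). A 3d d⁸ ion with strong-field ligands gains enough CFSE to favour square planar over tetrahedral. → square planar.
For [Au(NO2)3(PPh3)]^2-: Ligand charges: each nitro (N-bound nitrite) is −1; triphenylphosphine is neutral. With an overall charge of −2 the gold centre must be in the +1 oxidation state. Group 11 minus oxidation state 1 gives a d¹⁰ configuration. A d¹⁰ ion has no crystal-field stabilisation preference between square planar and tetrahedral, so four ligands adopt the sterically favoured tetrahedral geometry. → tetrahedral.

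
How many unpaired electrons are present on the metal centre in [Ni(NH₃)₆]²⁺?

Ligand charges: ammonia is neutral. With an overall charge of +2 the nickel centre must be in the +2 oxidation state.
Nickel is a group-10 element; Ni(II) is therefore d⁸.
In an octahedral field the d⁸ configuration is t₂g⁶e_g² (only one arrangement possible), giving 2 unpaired electrons.

2 unpaired electrons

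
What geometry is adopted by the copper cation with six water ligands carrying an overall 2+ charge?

octahedral

Water is neutral; balancing the +2 overall charge requires Cu(II).
Cu sits in group 11, so the d-electron count is 11 − 2 = 9.
With 6 monodentate ligands the coordination number is 6.
Six donors around a single metal centre give an octahedral coordination sphere.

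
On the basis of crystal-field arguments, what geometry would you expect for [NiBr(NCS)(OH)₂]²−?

tetrahedral

Each bromide is −1; each isothiocyanate is −1; each hydroxide is −1; balancing the −2 overall charge requires Ni(II).
Group 10 minus oxidation state 2 gives a d⁸ configuration.
With 4 monodentate ligands the coordination number is 4.
Bromide, hydroxide, and isothiocyanate are weak-field ligands.
With weak-field ligands the CFSE gain from square planar is small, so a 3d d⁸ ion takes the sterically preferred tetrahedral geometry.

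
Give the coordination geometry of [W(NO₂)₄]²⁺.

Each nitro (N-bound nitrite) is −1; balancing the +2 overall charge requires W(VI).
W sits in group 6, so the d-electron count is 6 − 6 = 0.
Coordination number: 4.
A d⁰ ion has no crystal-field stabilisation preference between square planar and tetrahedral, so four ligands adopt the sterically favoured tetrahedral geometry.

tetrahedral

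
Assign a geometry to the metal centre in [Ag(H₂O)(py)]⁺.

Water is neutral; pyridine is neutral; balancing the +1 overall charge requires Ag(I).
Group 11 minus oxidation state 1 gives a d¹⁰ configuration.
Coordination number: 2.
A d¹⁰ ion with only two ligands adopts a linear arrangement (sp hybridisation; no CFSE preference).

linear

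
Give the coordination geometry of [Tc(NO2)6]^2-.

Ligand charges: each nitro (N-bound nitrite) is −1. With an overall charge of −2 the technetium centre must be in the +4 oxidation state.
Technetium is a group-7 element; Tc(IV) is therefore d³.
With 6 monodentate ligands the coordination number is 6.
Six donors around a single metal centre give an octahedral coordination sphere.

octahedral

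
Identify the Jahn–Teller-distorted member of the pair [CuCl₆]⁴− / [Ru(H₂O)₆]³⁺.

[CuCl₆]⁴−: Summing ligand charges against the −4 overall charge gives an oxidation state of +2 for copper. Copper is a group-11 element; Cu(II) is therefore d⁹. The t₂g⁶e_g³ configuration has an unevenly filled e_g set; the Jahn–Teller theorem predicts a tetragonal distortion (typically axial elongation) to lift the degeneracy.
[Ru(H₂O)₆]³⁺: Summing ligand charges against the +3 overall charge gives an oxidation state of +3 for ruthenium. Group 8 minus oxidation state 3 gives a d⁵ configuration. A 4d ion has a large Δₒ and is invariably low-spin. The d⁵ configuration leaves the e_g set evenly filled (or empty) — no strong Jahn–Teller driving force.

[CuCl₆]⁴−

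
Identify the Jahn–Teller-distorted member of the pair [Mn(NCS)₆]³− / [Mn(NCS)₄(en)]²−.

[Mn(NCS)₆]³−: Ligand charges: each isothiocyanate is −1. With an overall charge of −3 the manganese centre must be in the +3 oxidation state. Mn sits in group 7, so the d-electron count is 7 − 3 = 4. Isothiocyanate is a weak-field ligand for a first-row metal, so the complex is high-spin. The t₂g³e_g¹ (high-spin) configuration has an unevenly filled e_g set; the Jahn–Teller theorem predicts a tetragonal distortion (typically axial elongation) to lift the degeneracy.
[Mn(NCS)₄(en)]²−: Summing ligand charges against the −2 overall charge gives an oxidation state of +2 for manganese. Mn sits in group 7, so the d-electron count is 7 − 2 = 5. Isothiocyanate is a weak-field ligand for a first-row metal, so the complex is high-spin. The d⁵ configuration leaves the e_g set evenly filled (or empty) — no strong Jahn–Teller driving force.

[Mn(NCS)₆]³−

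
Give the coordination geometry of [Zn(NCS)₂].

Each isothiocyanate is −1; balancing the 0 overall charge requires Zn(II).
Group 12 minus oxidation state 2 gives a d¹⁰ configuration.
Coordination number: 2.
A d¹⁰ ion with only two ligands adopts a linear arrangement (sp hybridisation; no CFSE preference).

linear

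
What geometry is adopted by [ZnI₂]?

linear

Ligand charges: each iodide is −1. With an overall charge of 0 the zinc centre must be in the +2 oxidation state.
Group 12 minus oxidation state 2 gives a d¹⁰ configuration.
Coordination number: 2.
A d¹⁰ ion with only two ligands adopts a linear arrangement (sp hybridisation; no CFSE preference).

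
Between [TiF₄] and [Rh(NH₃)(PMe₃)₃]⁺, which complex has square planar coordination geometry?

For [TiF₄]: Each fluoride is −1; balancing the 0 overall charge requires Ti(IV). Titanium is a group-4 element; Ti(IV) is therefore d⁰. A d⁰ ion has no crystal-field stabilisation preference between square planar and tetrahedral, so four ligands adopt the sterically favoured tetrahedral geometry. → tetrahedral.
For [Rh(NH₃)(PMe₃)₃]⁺: Ligand charges: ammonia is neutral; trimethylphosphine is neutral. With an overall charge of +1 the rhodium centre must be in the +1 oxidation state. Group 9 minus oxidation state 1 gives a d⁸ configuration. A 4d d⁸ ion has a large crystal-field splitting; square planar leaves the high-energy d_{x²−y²} orbital empty and maximises CFSE. → square planar.

[Rh(NH₃)(PMe₃)₃]⁺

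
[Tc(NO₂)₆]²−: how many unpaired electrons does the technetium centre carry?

Summing ligand charges against the −2 overall charge gives an oxidation state of +4 for technetium.
Technetium is a group-7 element; Tc(IV) is therefore d³.
In an octahedral field the d³ configuration is t₂g³e_g⁰ (only one arrangement possible), giving 3 unpaired electrons.

3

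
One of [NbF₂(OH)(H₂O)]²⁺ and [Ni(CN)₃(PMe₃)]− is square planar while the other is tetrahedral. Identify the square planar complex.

[Ni(CN)₃(PMe₃)]−

For [NbF₂(OH)(H₂O)]²⁺: Each fluoride is −1; each hydroxide is −1; water is neutral; balancing the +2 overall charge requires Nb(V). Nb sits in group 5, so the d-electron count is 5 − 5 = 0. A d⁰ ion has no crystal-field stabilisation preference between square planar and tetrahedral, so four ligands adopt the sterically favoured tetrahedral geometry. → tetrahedral.
For [Ni(CN)₃(PMe₃)]−: Summing ligand charges against the −1 overall charge gives an oxidation state of +2 for nickel. Nickel is a group-10 element; Ni(II) is therefore d⁸. Cyanide and trimethylphosphine are strong-field ligands (high in the spectrochemical series). A 3d d⁸ ion with strong-field ligands gains enough CFSE to favour square planar over tetrahedral. → square planar.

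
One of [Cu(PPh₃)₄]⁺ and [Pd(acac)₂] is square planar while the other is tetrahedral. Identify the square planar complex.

For [Cu(PPh₃)₄]⁺: Summing ligand charges against the +1 overall charge gives an oxidation state of +1 for copper. Cu sits in group 11, so the d-electron count is 11 − 1 = 10. A d¹⁰ ion has no crystal-field stabilisation preference between square planar and tetrahedral, so four ligands adopt the sterically favoured tetrahedral geometry. → tetrahedral.
For [Pd(acac)₂]: Ligand charges: each acetylacetonate is −1. With an overall charge of 0 the palladium centre must be in the +2 oxidation state. Palladium is a group-10 element; Pd(II) is therefore d⁸. A 4d d⁸ ion has a large crystal-field splitting; square planar leaves the high-energy d_{x²−y²} orbital empty and maximises CFSE. → square planar.

[Pd(acac)₂]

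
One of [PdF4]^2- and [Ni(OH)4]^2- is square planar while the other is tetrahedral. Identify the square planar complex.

For [PdF4]^2-: Each fluoride is −1; balancing the −2 overall charge requires Pd(II). Group 10 minus oxidation state 2 gives a d⁸ configuration. A 4d d⁸ ion has a large crystal-field splitting; square planar leaves the high-energy d_{x²−y²} orbital empty and maximises CFSE. → square planar.
For [Ni(OH)4]^2-: Summing ligand charges against the −2 overall charge gives an oxidation state of +2 for nickel. Group 10 minus oxidation state 2 gives a d⁸ configuration. Hydroxide is a weak-field ligand. With weak-field ligands the CFSE gain from square planar is small, so a 3d d⁸ ion takes the sterically preferred tetrahedral geometry. → tetrahedral.

[PdF4]^2-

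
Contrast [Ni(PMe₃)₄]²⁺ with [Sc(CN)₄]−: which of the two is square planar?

For [Ni(PMe₃)₄]²⁺: Summing ligand charges against the +2 overall charge gives an oxidation state of +2 for nickel. Group 10 minus oxidation state 2 gives a d⁸ configuration. Trimethylphosphine is a strong-field ligand (high in the spectrochemical series). A 3d d⁸ ion with strong-field ligands gains enough CFSE to favour square planar over tetrahedral. → square planar.
For [Sc(CN)₄]−: Summing ligand charges against the −1 overall charge gives an oxidation state of +3 for scandium. Scandium is a group-3 element; Sc(III) is therefore d⁰. A d⁰ ion has no crystal-field stabilisation preference between square planar and tetrahedral, so four ligands adopt the sterically favoured tetrahedral geometry. → tetrahedral.

[Ni(PMe₃)₄]²⁺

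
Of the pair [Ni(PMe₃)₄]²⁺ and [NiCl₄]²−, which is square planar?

[Ni(PMe₃)₄]²⁺

For [Ni(PMe₃)₄]²⁺: Trimethylphosphine is neutral; balancing the +2 overall charge requires Ni(II). Nickel is a group-10 element; Ni(II) is therefore d⁸. Trimethylphosphine is a strong-field ligand (high in the spectrochemical series). A 3d d⁸ ion with strong-field ligands gains enough CFSE to favour square planar over tetrahedral. → square planar.
For [NiCl₄]²−: Each chloride is −1; balancing the −2 overall charge requires Ni(II). Nickel is a group-10 element; Ni(II) is therefore d⁸. Chloride is a weak-field ligand. With weak-field ligands the CFSE gain from square planar is small, so a 3d d⁸ ion takes the sterically preferred tetrahedral geometry. → tetrahedral.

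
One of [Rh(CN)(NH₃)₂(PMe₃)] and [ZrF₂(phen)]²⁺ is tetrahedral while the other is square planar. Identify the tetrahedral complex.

[ZrF₂(phen)]²⁺

For [Rh(CN)(NH₃)₂(PMe₃)]: Each cyanide is −1; ammonia is neutral; trimethylphosphine is neutral; balancing the 0 overall charge requires Rh(I). Rhodium is a group-9 element; Rh(I) is therefore d⁸. A 4d d⁸ ion has a large crystal-field splitting; square planar leaves the high-energy d_{x²−y²} orbital empty and maximises CFSE. → square planar.
For [ZrF₂(phen)]²⁺: Each fluoride is −1; 1,10-phenanthroline is neutral; balancing the +2 overall charge requires Zr(IV). Group 4 minus oxidation state 4 gives a d⁰ configuration. A d⁰ ion has no crystal-field stabilisation preference between square planar and tetrahedral, so four ligands adopt the sterically favoured tetrahedral geometry. → tetrahedral.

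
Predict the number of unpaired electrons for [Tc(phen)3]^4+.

3 unpaired electrons

1,10-phenanthroline is neutral; balancing the +4 overall charge requires Tc(IV).
Technetium is a group-7 element; Tc(IV) is therefore d³.
Counting donor atoms: 3×1,10-phenanthroline (bidentate) → 6 donors. Coordination number = 6.
In an octahedral field the d³ configuration is t₂g³e_g⁰ (only one arrangement possible), giving 3 unpaired electrons.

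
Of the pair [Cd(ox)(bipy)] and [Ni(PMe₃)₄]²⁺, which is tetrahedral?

[Cd(ox)(bipy)]

For [Cd(ox)(bipy)]: Ligand charges: each oxalate is −2; 2,2′-bipyridine is neutral. With an overall charge of 0 the cadmium centre must be in the +2 oxidation state. Group 12 minus oxidation state 2 gives a d¹⁰ configuration. A d¹⁰ ion has no crystal-field stabilisation preference between square planar and tetrahedral, so four ligands adopt the sterically favoured tetrahedral geometry. → tetrahedral.
For [Ni(PMe₃)₄]²⁺: Summing ligand charges against the +2 overall charge gives an oxidation state of +2 for nickel. Nickel is a group-10 element; Ni(II) is therefore d⁸. Trimethylphosphine is a strong-field ligand (high in the spectrochemical series). A 3d d⁸ ion with strong-field ligands gains enough CFSE to favour square planar over tetrahedral. → square planar.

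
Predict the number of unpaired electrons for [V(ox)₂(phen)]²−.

3 unpaired electrons

Ligand charges: each oxalate is −2; 1,10-phenanthroline is neutral. With an overall charge of −2 the vanadium centre must be in the +2 oxidation state.
Group 5 minus oxidation state 2 gives a d³ configuration.
Counting donor atoms: 2×oxalate (bidentate) → 4 donors; 1×1,10-phenanthroline (bidentate) → 2 donors. Coordination number = 6.
In an octahedral field the d³ configuration is t₂g³e_g⁰ (only one arrangement possible), giving 3 unpaired electrons.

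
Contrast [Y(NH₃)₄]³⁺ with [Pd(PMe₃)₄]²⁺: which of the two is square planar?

For [Y(NH₃)₄]³⁺: Ammonia is neutral; balancing the +3 overall charge requires Y(III). Y sits in group 3, so the d-electron count is 3 − 3 = 0. A d⁰ ion has no crystal-field stabilisation preference between square planar and tetrahedral, so four ligands adopt the sterically favoured tetrahedral geometry. → tetrahedral.
For [Pd(PMe₃)₄]²⁺: Trimethylphosphine is neutral; balancing the +2 overall charge requires Pd(II). Pd sits in group 10, so the d-electron count is 10 − 2 = 8. A 4d d⁸ ion has a large crystal-field splitting; square planar leaves the high-energy d_{x²−y²} orbital empty and maximises CFSE. → square planar.

[Pd(PMe₃)₄]²⁺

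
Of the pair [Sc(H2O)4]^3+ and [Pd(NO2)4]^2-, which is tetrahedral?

For [Sc(H2O)4]^3+: Ligand charges: water is neutral. With an overall charge of +3 the scandium centre must be in the +3 oxidation state. Sc sits in group 3, so the d-electron count is 3 − 3 = 0. A d⁰ ion has no crystal-field stabilisation preference between square planar and tetrahedral, so four ligands adopt the sterically favoured tetrahedral geometry. → tetrahedral.
For [Pd(NO2)4]^2-: Ligand charges: each nitro (N-bound nitrite) is −1. With an overall charge of −2 the palladium centre must be in the +2 oxidation state. Group 10 minus oxidation state 2 gives a d⁸ configuration. A 4d d⁸ ion has a large crystal-field splitting; square planar leaves the high-energy d_{x²−y²} orbital empty and maximises CFSE. → square planar.

[Sc(H2O)4]^3+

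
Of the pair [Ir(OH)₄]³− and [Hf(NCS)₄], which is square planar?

[Ir(OH)₄]³−

For [Ir(OH)₄]³−: Summing ligand charges against the −3 overall charge gives an oxidation state of +1 for iridium. Group 9 minus oxidation state 1 gives a d⁸ configuration. A 5d d⁸ ion has a large crystal-field splitting; square planar leaves the high-energy d_{x²−y²} orbital empty and maximises CFSE. → square planar.
For [Hf(NCS)₄]: Summing ligand charges against the 0 overall charge gives an oxidation state of +4 for hafnium. Hafnium is a group-4 element; Hf(IV) is therefore d⁰. A d⁰ ion has no crystal-field stabilisation preference between square planar and tetrahedral, so four ligands adopt the sterically favoured tetrahedral geometry. → tetrahedral.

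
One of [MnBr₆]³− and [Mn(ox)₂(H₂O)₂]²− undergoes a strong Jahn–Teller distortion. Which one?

[MnBr₆]³−: Each bromide is −1; balancing the −3 overall charge requires Mn(III). Group 7 minus oxidation state 3 gives a d⁴ configuration. Bromide is a weak-field ligand for a first-row metal, so the complex is high-spin. The t₂g³e_g¹ (high-spin) configuration has an unevenly filled e_g set; the Jahn–Teller theorem predicts a tetragonal distortion (typically axial elongation) to lift the degeneracy.
[Mn(ox)₂(H₂O)₂]²−: Each oxalate is −2; water is neutral; balancing the −2 overall charge requires Mn(II). Group 7 minus oxidation state 2 gives a d⁵ configuration. Oxalate is a weak-field ligand for a first-row metal, so the complex is high-spin. The d⁵ configuration leaves the e_g set evenly filled (or empty) — no strong Jahn–Teller driving force.

[MnBr₆]³−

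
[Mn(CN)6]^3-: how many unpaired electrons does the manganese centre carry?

Summing ligand charges against the −3 overall charge gives an oxidation state of +3 for manganese.
Manganese is a group-7 element; Mn(III) is therefore d⁴.
The spin state decides the count: Cyanide is a strong-field ligand (high in the spectrochemical series) for a first-row metal, so the complex is low-spin.
An octahedral low-spin d⁴ ion is t₂g⁴e_g⁰, giving 2 unpaired electrons.

2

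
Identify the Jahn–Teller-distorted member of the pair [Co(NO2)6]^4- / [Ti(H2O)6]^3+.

[Co(NO2)6]^4-: Ligand charges: each nitro (N-bound nitrite) is −1. With an overall charge of −4 the cobalt centre must be in the +2 oxidation state. Co sits in group 9, so the d-electron count is 9 − 2 = 7. Nitro (N-bound nitrite) is a strong-field ligand (high in the spectrochemical series) for a first-row metal, so the complex is low-spin. The t₂g⁶e_g¹ (low-spin) configuration has an unevenly filled e_g set; the Jahn–Teller theorem predicts a tetragonal distortion (typically axial elongation) to lift the degeneracy.
[Ti(H2O)6]^3+: Water is neutral; balancing the +3 overall charge requires Ti(III). Group 4 minus oxidation state 3 gives a d¹ configuration. The d¹ configuration leaves the e_g set evenly filled (or empty) — no strong Jahn–Teller driving force.

[Co(NO2)6]^4-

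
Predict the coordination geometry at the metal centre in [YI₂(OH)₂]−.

tetrahedral

Each iodide is −1; each hydroxide is −1; balancing the −1 overall charge requires Y(III).
Y sits in group 3, so the d-electron count is 3 − 3 = 0.
With 4 monodentate ligands the coordination number is 4.
A d⁰ ion has no crystal-field stabilisation preference between square planar and tetrahedral, so four ligands adopt the sterically favoured tetrahedral geometry.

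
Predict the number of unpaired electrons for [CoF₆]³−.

4 unpaired electrons

Each fluoride is −1; balancing the −3 overall charge requires Co(III).
Co sits in group 9, so the d-electron count is 9 − 3 = 6.
The spin state decides the count: fluoride is the one ligand weak enough to leave Co(III) high-spin — [CoF₆]³⁻ is the classic exception.
An octahedral high-spin d⁶ ion is t₂g⁴e_g², giving 4 unpaired electrons.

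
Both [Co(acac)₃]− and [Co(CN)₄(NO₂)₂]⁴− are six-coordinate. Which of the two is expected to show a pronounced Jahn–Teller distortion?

[Co(acac)₃]−: Summing ligand charges against the −1 overall charge gives an oxidation state of +2 for cobalt. Group 9 minus oxidation state 2 gives a d⁷ configuration. Acetylacetonate is a weak-field ligand for a first-row metal, so the complex is high-spin. The d⁷ configuration leaves the e_g set evenly filled (or empty) — no strong Jahn–Teller driving force.
[Co(CN)₄(NO₂)₂]⁴−: Ligand charges: each cyanide is −1; each nitro (N-bound nitrite) is −1. With an overall charge of −4 the cobalt centre must be in the +2 oxidation state. Cobalt is a group-9 element; Co(II) is therefore d⁷. Cyanide and nitro (N-bound nitrite) are strong-field ligands (high in the spectrochemical series) for a first-row metal, so the complex is low-spin. The t₂g⁶e_g¹ (low-spin) configuration has an unevenly filled e_g set; the Jahn–Teller theorem predicts a tetragonal distortion (typically axial elongation) to lift the degeneracy.

[Co(CN)₄(NO₂)₂]⁴−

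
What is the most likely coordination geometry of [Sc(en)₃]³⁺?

Ethylenediamine is neutral; balancing the +3 overall charge requires Sc(III).
Group 3 minus oxidation state 3 gives a d⁰ configuration.
Counting donor atoms: 3×ethylenediamine (bidentate) → 6 donors. Coordination number = 6.
Six donors around a single metal centre give an octahedral coordination sphere.

octahedral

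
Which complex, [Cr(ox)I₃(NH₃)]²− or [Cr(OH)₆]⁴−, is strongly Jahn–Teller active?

[Cr(ox)I₃(NH₃)]²−: Ligand charges: each oxalate is −2; each iodide is −1; ammonia is neutral. With an overall charge of −2 the chromium centre must be in the +3 oxidation state. Cr sits in group 6, so the d-electron count is 6 − 3 = 3. The d³ configuration leaves the e_g set evenly filled (or empty) — no strong Jahn–Teller driving force.
[Cr(OH)₆]⁴−: Summing ligand charges against the −4 overall charge gives an oxidation state of +2 for chromium. Cr sits in group 6, so the d-electron count is 6 − 2 = 4. Hydroxide is a weak-field ligand for a first-row metal, so the complex is high-spin. The t₂g³e_g¹ (high-spin) configuration has an unevenly filled e_g set; the Jahn–Teller theorem predicts a tetragonal distortion (typically axial elongation) to lift the degeneracy.

[Cr(OH)₆]⁴−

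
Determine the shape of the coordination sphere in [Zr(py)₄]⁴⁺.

Pyridine is neutral; balancing the +4 overall charge requires Zr(IV).
Zirconium is a group-4 element; Zr(IV) is therefore d⁰.
Coordination number: 4.
A d⁰ ion has no crystal-field stabilisation preference between square planar and tetrahedral, so four ligands adopt the sterically favoured tetrahedral geometry.

tetrahedral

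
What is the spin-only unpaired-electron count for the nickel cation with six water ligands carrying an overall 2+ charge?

Summing ligand charges against the +2 overall charge gives an oxidation state of +2 for nickel.
Group 10 minus oxidation state 2 gives a d⁸ configuration.
In an octahedral field the d⁸ configuration is t₂g⁶e_g² (only one arrangement possible), giving 2 unpaired electrons.

2 unpaired electrons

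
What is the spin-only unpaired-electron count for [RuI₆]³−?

Each iodide is −1; balancing the −3 overall charge requires Ru(III).
Ru sits in group 8, so the d-electron count is 8 − 3 = 5.
The spin state decides the count: a 4d ion has a large Δₒ and is invariably low-spin.
An octahedral low-spin d⁵ ion is t₂g⁵e_g⁰, giving 1 unpaired electron.

1 unpaired electron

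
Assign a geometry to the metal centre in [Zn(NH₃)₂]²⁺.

Ammonia is neutral; balancing the +2 overall charge requires Zn(II).
Group 12 minus oxidation state 2 gives a d¹⁰ configuration.
Coordination number: 2.
A d¹⁰ ion with only two ligands adopts a linear arrangement (sp hybridisation; no CFSE preference).

linear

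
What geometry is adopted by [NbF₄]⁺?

tetrahedral

Each fluoride is −1; balancing the +1 overall charge requires Nb(V).
Group 5 minus oxidation state 5 gives a d⁰ configuration.
Coordination number: 4.
A d⁰ ion has no crystal-field stabilisation preference between square planar and tetrahedral, so four ligands adopt the sterically favoured tetrahedral geometry.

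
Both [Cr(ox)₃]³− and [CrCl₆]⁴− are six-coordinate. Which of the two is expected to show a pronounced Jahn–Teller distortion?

[CrCl₆]⁴−

[Cr(ox)₃]³−: Ligand charges: each oxalate is −2. With an overall charge of −3 the chromium centre must be in the +3 oxidation state. Cr sits in group 6, so the d-electron count is 6 − 3 = 3. The d³ configuration leaves the e_g set evenly filled (or empty) — no strong Jahn–Teller driving force.
[CrCl₆]⁴−: Ligand charges: each chloride is −1. With an overall charge of −4 the chromium centre must be in the +2 oxidation state. Group 6 minus oxidation state 2 gives a d⁴ configuration. Chloride is a weak-field ligand for a first-row metal, so the complex is high-spin. The t₂g³e_g¹ (high-spin) configuration has an unevenly filled e_g set; the Jahn–Teller theorem predicts a tetragonal distortion (typically axial elongation) to lift the degeneracy.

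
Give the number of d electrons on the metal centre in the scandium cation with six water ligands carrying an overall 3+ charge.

Summing ligand charges against the +3 overall charge gives an oxidation state of +3 for scandium.
Sc sits in group 3, so the d-electron count is 3 − 3 = 0.

d⁰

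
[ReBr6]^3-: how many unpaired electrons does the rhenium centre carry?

2 unpaired electrons

Summing ligand charges against the −3 overall charge gives an oxidation state of +3 for rhenium.
Re sits in group 7, so the d-electron count is 7 − 3 = 4.
The spin state decides the count: a 5d ion has a large Δₒ and is invariably low-spin.
An octahedral low-spin d⁴ ion is t₂g⁴e_g⁰, giving 2 unpaired electrons.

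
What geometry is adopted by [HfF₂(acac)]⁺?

tetrahedral

Summing ligand charges against the +1 overall charge gives an oxidation state of +4 for hafnium.
Hafnium is a group-4 element; Hf(IV) is therefore d⁰.
Counting donor atoms: 2×fluoride (monodentate) → 2 donors; 1×acetylacetonate (bidentate) → 2 donors. Coordination number = 4.
A d⁰ ion has no crystal-field stabilisation preference between square planar and tetrahedral, so four ligands adopt the sterically favoured tetrahedral geometry.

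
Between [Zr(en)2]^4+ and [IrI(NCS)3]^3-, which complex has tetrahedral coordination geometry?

For [Zr(en)2]^4+: Ethylenediamine is neutral; balancing the +4 overall charge requires Zr(IV). Group 4 minus oxidation state 4 gives a d⁰ configuration. A d⁰ ion has no crystal-field stabilisation preference between square planar and tetrahedral, so four ligands adopt the sterically favoured tetrahedral geometry. → tetrahedral.
For [IrI(NCS)3]^3-: Each iodide is −1; each isothiocyanate is −1; balancing the −3 overall charge requires Ir(I). Group 9 minus oxidation state 1 gives a d⁸ configuration. A 5d d⁸ ion has a large crystal-field splitting; square planar leaves the high-energy d_{x²−y²} orbital empty and maximises CFSE. → square planar.

[Zr(en)2]^4+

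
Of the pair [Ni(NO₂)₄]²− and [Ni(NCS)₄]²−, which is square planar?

For [Ni(NO₂)₄]²−: Each nitro (N-bound nitrite) is −1; balancing the −2 overall charge requires Ni(II). Group 10 minus oxidation state 2 gives a d⁸ configuration. Nitro (N-bound nitrite) is a strong-field ligand (high in the spectrochemical series). A 3d d⁸ ion with strong-field ligands gains enough CFSE to favour square planar over tetrahedral. → square planar.
For [Ni(NCS)₄]²−: Summing ligand charges against the −2 overall charge gives an oxidation state of +2 for nickel. Nickel is a group-10 element; Ni(II) is therefore d⁸. Isothiocyanate is a weak-field ligand. With weak-field ligands the CFSE gain from square planar is small, so a 3d d⁸ ion takes the sterically preferred tetrahedral geometry. → tetrahedral.

[Ni(NO₂)₄]²−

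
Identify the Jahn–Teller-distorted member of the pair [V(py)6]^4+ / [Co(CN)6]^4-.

[Co(CN)6]^4-

[V(py)6]^4+: Ligand charges: pyridine is neutral. With an overall charge of +4 the vanadium centre must be in the +4 oxidation state. Group 5 minus oxidation state 4 gives a d¹ configuration. The d¹ configuration leaves the e_g set evenly filled (or empty) — no strong Jahn–Teller driving force.
[Co(CN)6]^4-: Ligand charges: each cyanide is −1. With an overall charge of −4 the cobalt centre must be in the +2 oxidation state. Co sits in group 9, so the d-electron count is 9 − 2 = 7. Cyanide is a strong-field ligand (high in the spectrochemical series) for a first-row metal, so the complex is low-spin. The t₂g⁶e_g¹ (low-spin) configuration has an unevenly filled e_g set; the Jahn–Teller theorem predicts a tetragonal distortion (typically axial elongation) to lift the degeneracy.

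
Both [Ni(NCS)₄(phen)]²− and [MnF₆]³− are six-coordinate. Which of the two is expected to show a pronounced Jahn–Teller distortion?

[MnF₆]³−

[Ni(NCS)₄(phen)]²−: Summing ligand charges against the −2 overall charge gives an oxidation state of +2 for nickel. Group 10 minus oxidation state 2 gives a d⁸ configuration. The d⁸ configuration leaves the e_g set evenly filled (or empty) — no strong Jahn–Teller driving force.
[MnF₆]³−: Summing ligand charges against the −3 overall charge gives an oxidation state of +3 for manganese. Manganese is a group-7 element; Mn(III) is therefore d⁴. Fluoride is a weak-field ligand for a first-row metal, so the complex is high-spin. The t₂g³e_g¹ (high-spin) configuration has an unevenly filled e_g set; the Jahn–Teller theorem predicts a tetragonal distortion (typically axial elongation) to lift the degeneracy.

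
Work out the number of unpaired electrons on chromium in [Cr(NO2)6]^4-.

Ligand charges: each nitro (N-bound nitrite) is −1. With an overall charge of −4 the chromium centre must be in the +2 oxidation state.
Group 6 minus oxidation state 2 gives a d⁴ configuration.
The spin state decides the count: Nitro (N-bound nitrite) is a strong-field ligand (high in the spectrochemical series) for a first-row metal, so the complex is low-spin.
An octahedral low-spin d⁴ ion is t₂g⁴e_g⁰, giving 2 unpaired electrons.

2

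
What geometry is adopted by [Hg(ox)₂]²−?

tetrahedral

Ligand charges: each oxalate is −2. With an overall charge of −2 the mercury centre must be in the +2 oxidation state.
Group 12 minus oxidation state 2 gives a d¹⁰ configuration.
Counting donor atoms: 2×oxalate (bidentate) → 4 donors. Coordination number = 4.
A d¹⁰ ion has no crystal-field stabilisation preference between square planar and tetrahedral, so four ligands adopt the sterically favoured tetrahedral geometry.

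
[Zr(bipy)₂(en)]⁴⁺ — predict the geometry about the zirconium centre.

Ligand charges: 2,2′-bipyridine is neutral; ethylenediamine is neutral. With an overall charge of +4 the zirconium centre must be in the +4 oxidation state.
Zr sits in group 4, so the d-electron count is 4 − 4 = 0.
Counting donor atoms: 2×2,2′-bipyridine (bidentate) → 4 donors; 1×ethylenediamine (bidentate) → 2 donors. Coordination number = 6.
Six donors around a single metal centre give an octahedral coordination sphere.

octahedral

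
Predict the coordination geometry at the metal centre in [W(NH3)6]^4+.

octahedral

Ligand charges: ammonia is neutral. With an overall charge of +4 the tungsten centre must be in the +4 oxidation state.
Tungsten is a group-6 element; W(IV) is therefore d².
With 6 monodentate ligands the coordination number is 6.
Six donors around a single metal centre give an octahedral coordination sphere.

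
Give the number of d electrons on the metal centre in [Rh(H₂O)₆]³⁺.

Summing ligand charges against the +3 overall charge gives an oxidation state of +3 for rhodium.
Rhodium is a group-9 element; Rh(III) is therefore d⁶.

d6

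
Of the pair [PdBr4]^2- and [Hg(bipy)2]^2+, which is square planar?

For [PdBr4]^2-: Ligand charges: each bromide is −1. With an overall charge of −2 the palladium centre must be in the +2 oxidation state. Group 10 minus oxidation state 2 gives a d⁸ configuration. A 4d d⁸ ion has a large crystal-field splitting; square planar leaves the high-energy d_{x²−y²} orbital empty and maximises CFSE. → square planar.
For [Hg(bipy)2]^2+: 2,2′-bipyridine is neutral; balancing the +2 overall charge requires Hg(II). Mercury is a group-12 element; Hg(II) is therefore d¹⁰. A d¹⁰ ion has no crystal-field stabilisation preference between square planar and tetrahedral, so four ligands adopt the sterically favoured tetrahedral geometry. → tetrahedral.

[PdBr4]^2-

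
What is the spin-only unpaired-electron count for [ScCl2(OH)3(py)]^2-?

0 unpaired electrons

Ligand charges: each chloride is −1; each hydroxide is −1; pyridine is neutral. With an overall charge of −2 the scandium centre must be in the +3 oxidation state.
Sc sits in group 3, so the d-electron count is 3 − 3 = 0.
In an octahedral field the d⁰ configuration is t₂g⁰e_g⁰, giving 0 unpaired electrons.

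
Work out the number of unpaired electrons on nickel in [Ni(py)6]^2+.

Summing ligand charges against the +2 overall charge gives an oxidation state of +2 for nickel.
Nickel is a group-10 element; Ni(II) is therefore d⁸.
In an octahedral field the d⁸ configuration is t₂g⁶e_g² (only one arrangement possible), giving 2 unpaired electrons.

2 unpaired electrons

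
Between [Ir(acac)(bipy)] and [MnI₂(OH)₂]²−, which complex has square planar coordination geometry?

[Ir(acac)(bipy)]

For [Ir(acac)(bipy)]: Summing ligand charges against the 0 overall charge gives an oxidation state of +1 for iridium. Iridium is a group-9 element; Ir(I) is therefore d⁸. A 5d d⁸ ion has a large crystal-field splitting; square planar leaves the high-energy d_{x²−y²} orbital empty and maximises CFSE. → square planar.
For [MnI₂(OH)₂]²−: Each iodide is −1; each hydroxide is −1; balancing the −2 overall charge requires Mn(II). Manganese is a group-7 element; Mn(II) is therefore d⁵. A high-spin d⁵ ion has zero CFSE in either geometry, so four ligands adopt the sterically favoured tetrahedral geometry. → tetrahedral.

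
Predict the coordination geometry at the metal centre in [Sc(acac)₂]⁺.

Each acetylacetonate is −1; balancing the +1 overall charge requires Sc(III).
Sc sits in group 3, so the d-electron count is 3 − 3 = 0.
Counting donor atoms: 2×acetylacetonate (bidentate) → 4 donors. Coordination number = 4.
A d⁰ ion has no crystal-field stabilisation preference between square planar and tetrahedral, so four ligands adopt the sterically favoured tetrahedral geometry.

tetrahedral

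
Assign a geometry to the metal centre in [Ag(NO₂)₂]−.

Summing ligand charges against the −1 overall charge gives an oxidation state of +1 for silver.
Silver is a group-11 element; Ag(I) is therefore d¹⁰.
Coordination number: 2.
A d¹⁰ ion with only two ligands adopts a linear arrangement (sp hybridisation; no CFSE preference).

linear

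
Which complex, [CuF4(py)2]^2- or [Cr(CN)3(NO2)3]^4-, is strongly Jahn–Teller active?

[CuF4(py)2]^2-

[CuF4(py)2]^2-: Ligand charges: each fluoride is −1; pyridine is neutral. With an overall charge of −2 the copper centre must be in the +2 oxidation state. Copper is a group-11 element; Cu(II) is therefore d⁹. The t₂g⁶e_g³ configuration has an unevenly filled e_g set; the Jahn–Teller theorem predicts a tetragonal distortion (typically axial elongation) to lift the degeneracy.
[Cr(CN)3(NO2)3]^4-: Each cyanide is −1; each nitro (N-bound nitrite) is −1; balancing the −4 overall charge requires Cr(II). Cr sits in group 6, so the d-electron count is 6 − 2 = 4. Cyanide and nitro (N-bound nitrite) are strong-field ligands (high in the spectrochemical series) for a first-row metal, so the complex is low-spin. The d⁴ configuration leaves the e_g set evenly filled (or empty) — no strong Jahn–Teller driving force.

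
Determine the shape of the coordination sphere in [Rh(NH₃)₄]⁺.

square planar

Ammonia is neutral; balancing the +1 overall charge requires Rh(I).
Rh sits in group 9, so the d-electron count is 9 − 1 = 8.
With 4 monodentate ligands the coordination number is 4.
A 4d d⁸ ion has a large crystal-field splitting; square planar leaves the high-energy d_{x²−y²} orbital empty and maximises CFSE.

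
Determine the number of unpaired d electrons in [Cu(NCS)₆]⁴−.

1

Ligand charges: each isothiocyanate is −1. With an overall charge of −4 the copper centre must be in the +2 oxidation state.
Group 11 minus oxidation state 2 gives a d⁹ configuration.
In an octahedral field the d⁹ configuration is t₂g⁶e_g³ (only one arrangement possible), giving 1 unpaired electron.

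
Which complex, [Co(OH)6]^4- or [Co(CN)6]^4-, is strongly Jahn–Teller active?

[Co(OH)6]^4-: Each hydroxide is −1; balancing the −4 overall charge requires Co(II). Cobalt is a group-9 element; Co(II) is therefore d⁷. Hydroxide is a weak-field ligand for a first-row metal, so the complex is high-spin. The d⁷ configuration leaves the e_g set evenly filled (or empty) — no strong Jahn–Teller driving force.
[Co(CN)6]^4-: Ligand charges: each cyanide is −1. With an overall charge of −4 the cobalt centre must be in the +2 oxidation state. Cobalt is a group-9 element; Co(II) is therefore d⁷. Cyanide is a strong-field ligand (high in the spectrochemical series) for a first-row metal, so the complex is low-spin. The t₂g⁶e_g¹ (low-spin) configuration has an unevenly filled e_g set; the Jahn–Teller theorem predicts a tetragonal distortion (typically axial elongation) to lift the degeneracy.

[Co(CN)6]^4-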